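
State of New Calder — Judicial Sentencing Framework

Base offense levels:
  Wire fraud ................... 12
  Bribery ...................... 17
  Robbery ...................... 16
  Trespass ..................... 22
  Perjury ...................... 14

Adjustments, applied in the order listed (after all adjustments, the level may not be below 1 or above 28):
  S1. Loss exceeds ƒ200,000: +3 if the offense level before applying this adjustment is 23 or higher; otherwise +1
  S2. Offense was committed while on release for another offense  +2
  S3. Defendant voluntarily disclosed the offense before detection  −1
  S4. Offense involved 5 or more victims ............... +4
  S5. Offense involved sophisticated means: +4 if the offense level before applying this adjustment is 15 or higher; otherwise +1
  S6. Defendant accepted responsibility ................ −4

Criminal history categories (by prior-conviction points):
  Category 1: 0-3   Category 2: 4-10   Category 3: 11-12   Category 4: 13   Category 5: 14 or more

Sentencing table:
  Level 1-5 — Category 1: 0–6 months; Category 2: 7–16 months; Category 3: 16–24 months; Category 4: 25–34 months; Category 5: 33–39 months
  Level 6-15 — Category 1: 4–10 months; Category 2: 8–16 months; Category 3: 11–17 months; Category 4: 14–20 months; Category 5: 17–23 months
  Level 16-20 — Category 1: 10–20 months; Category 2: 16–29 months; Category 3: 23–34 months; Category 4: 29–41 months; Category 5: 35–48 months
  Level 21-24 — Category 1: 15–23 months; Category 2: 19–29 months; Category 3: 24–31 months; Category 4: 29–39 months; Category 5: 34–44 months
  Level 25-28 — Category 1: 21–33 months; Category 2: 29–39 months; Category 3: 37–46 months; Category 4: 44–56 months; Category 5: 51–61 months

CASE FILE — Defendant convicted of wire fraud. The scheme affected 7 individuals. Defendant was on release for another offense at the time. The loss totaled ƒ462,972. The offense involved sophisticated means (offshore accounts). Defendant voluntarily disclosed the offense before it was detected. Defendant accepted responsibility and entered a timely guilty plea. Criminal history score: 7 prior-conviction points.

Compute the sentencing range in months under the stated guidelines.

16-29 months

Base offense level for wire fraud: 12.
S1 applies (level before this adjustment is 12 < 23, so +1): 12 + 1 = 13.
S2 applies: 13 + 2 = 15.
S3 applies: 15 − 1 = 14.
S4 applies: 14 + 4 = 18.
S5 applies (level before this adjustment is 18 ≥ 15, so +4): 18 + 4 = 22.
S6 applies: 22 − 4 = 18.
Final offense level: 18.
Criminal history: 7 prior points → Category 2 (4-10).
Level 18 falls in the 16-20 band.
Grid: Level 16-20 × Category 2 = 16-29 months.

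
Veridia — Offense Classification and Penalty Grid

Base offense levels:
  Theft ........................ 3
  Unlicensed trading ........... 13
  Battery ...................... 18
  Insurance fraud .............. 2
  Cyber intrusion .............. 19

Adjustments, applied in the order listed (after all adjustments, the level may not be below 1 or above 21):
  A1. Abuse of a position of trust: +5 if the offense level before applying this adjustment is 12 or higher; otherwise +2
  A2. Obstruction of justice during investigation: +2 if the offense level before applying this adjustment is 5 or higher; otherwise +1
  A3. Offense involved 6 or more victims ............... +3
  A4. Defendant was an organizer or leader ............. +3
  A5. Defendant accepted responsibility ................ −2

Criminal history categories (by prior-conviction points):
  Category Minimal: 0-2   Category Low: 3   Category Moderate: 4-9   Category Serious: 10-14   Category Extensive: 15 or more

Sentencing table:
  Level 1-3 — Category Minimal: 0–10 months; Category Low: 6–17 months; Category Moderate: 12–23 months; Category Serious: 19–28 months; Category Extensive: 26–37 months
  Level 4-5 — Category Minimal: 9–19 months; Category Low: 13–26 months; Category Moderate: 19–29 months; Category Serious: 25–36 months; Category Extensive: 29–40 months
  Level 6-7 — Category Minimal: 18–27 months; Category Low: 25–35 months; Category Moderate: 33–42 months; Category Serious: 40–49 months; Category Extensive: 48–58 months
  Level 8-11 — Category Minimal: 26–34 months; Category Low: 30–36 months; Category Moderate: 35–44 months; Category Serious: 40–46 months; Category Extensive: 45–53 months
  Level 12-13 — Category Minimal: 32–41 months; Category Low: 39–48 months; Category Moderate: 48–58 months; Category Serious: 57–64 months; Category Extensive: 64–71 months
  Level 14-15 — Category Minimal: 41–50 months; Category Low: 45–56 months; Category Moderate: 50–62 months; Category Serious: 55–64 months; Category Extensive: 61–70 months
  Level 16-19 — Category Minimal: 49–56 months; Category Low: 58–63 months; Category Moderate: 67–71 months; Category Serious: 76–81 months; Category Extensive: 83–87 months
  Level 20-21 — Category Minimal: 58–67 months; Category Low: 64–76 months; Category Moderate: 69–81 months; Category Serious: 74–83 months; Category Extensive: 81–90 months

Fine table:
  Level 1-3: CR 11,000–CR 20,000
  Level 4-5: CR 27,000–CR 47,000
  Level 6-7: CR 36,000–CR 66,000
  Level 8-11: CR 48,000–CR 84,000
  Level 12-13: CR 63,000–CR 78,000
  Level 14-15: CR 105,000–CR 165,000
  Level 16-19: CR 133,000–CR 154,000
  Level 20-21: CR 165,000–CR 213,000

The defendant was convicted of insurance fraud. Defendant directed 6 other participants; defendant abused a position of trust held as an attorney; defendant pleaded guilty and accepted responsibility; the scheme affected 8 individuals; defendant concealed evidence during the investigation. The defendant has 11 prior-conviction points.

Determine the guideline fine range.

Base offense level for insurance fraud: 2.
A1 applies (level before this adjustment is 2 < 12, so +2): 2 + 2 = 4.
A2 applies (level before this adjustment is 4 < 5, so +1): 4 + 1 = 5.
A3 applies: 5 + 3 = 8.
A4 applies: 8 + 3 = 11.
A5 applies: 11 − 2 = 9.
Final offense level: 9.
Level 9 falls in the 8-11 band.
Fine table: Level 8-11 → CR 48,000–CR 84,000.

CR 48,000–CR 84,000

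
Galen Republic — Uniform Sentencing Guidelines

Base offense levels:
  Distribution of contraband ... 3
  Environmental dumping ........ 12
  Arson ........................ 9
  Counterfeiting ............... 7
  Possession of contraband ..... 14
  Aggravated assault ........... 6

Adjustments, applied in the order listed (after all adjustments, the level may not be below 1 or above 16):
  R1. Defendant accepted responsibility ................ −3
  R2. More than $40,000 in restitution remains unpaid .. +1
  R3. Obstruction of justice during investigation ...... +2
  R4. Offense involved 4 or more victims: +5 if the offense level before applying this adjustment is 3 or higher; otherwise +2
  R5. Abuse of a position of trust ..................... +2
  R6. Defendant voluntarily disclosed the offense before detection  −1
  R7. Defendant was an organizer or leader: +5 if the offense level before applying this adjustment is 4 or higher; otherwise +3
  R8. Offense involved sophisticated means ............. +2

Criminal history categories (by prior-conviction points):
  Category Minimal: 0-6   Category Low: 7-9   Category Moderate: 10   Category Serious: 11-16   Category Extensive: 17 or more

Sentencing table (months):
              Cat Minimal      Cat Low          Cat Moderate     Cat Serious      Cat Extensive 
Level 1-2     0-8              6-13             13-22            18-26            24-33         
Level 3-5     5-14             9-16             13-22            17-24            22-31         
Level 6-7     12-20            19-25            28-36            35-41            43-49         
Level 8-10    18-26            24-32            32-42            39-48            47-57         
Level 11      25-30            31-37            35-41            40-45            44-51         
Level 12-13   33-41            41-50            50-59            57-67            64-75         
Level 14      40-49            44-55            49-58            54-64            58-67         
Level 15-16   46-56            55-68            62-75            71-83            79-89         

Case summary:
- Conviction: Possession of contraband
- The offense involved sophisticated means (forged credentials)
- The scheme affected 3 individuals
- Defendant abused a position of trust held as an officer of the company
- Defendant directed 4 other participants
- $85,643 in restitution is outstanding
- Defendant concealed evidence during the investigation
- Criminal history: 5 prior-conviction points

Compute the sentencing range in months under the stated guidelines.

Base offense level for possession of contraband: 14.
R1 does not apply.
R2 applies: 14 + 1 = 15.
R3 applies: 15 + 2 = 17.
R4 does not apply.
R5 applies: 17 + 2 = 19.
R7 applies (level before this adjustment is 19 ≥ 4, so +5): 19 + 5 = 24.
R8 applies: 24 + 2 = 26.
Level 26 exceeds the maximum of 16; capped at 16.
Final offense level: 16.
Criminal history: 5 prior points → Category Minimal (0-6).
Level 16 falls in the 15-16 band.
Grid: Level 15-16 × Category Minimal = 46-56 months.

46-56 months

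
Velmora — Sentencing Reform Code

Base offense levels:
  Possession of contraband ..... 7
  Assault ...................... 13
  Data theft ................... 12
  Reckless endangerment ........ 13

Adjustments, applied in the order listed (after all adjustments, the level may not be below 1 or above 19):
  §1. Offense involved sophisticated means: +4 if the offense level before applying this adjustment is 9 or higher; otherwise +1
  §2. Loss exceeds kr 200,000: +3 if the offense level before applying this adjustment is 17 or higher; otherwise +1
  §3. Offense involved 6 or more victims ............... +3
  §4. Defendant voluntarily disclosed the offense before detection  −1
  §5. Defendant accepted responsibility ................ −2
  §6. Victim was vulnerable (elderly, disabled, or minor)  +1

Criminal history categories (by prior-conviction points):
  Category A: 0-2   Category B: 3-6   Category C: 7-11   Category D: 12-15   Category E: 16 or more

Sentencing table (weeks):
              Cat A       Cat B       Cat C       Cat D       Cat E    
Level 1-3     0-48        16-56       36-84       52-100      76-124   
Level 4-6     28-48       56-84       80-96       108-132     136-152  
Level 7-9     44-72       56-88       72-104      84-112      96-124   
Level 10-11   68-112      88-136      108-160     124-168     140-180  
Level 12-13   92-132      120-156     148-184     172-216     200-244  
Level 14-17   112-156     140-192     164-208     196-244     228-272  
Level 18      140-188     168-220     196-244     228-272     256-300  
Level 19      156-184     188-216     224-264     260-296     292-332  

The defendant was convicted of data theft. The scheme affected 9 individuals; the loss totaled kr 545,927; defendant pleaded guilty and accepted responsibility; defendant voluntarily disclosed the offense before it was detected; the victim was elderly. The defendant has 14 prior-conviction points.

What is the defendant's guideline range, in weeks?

Base offense level for data theft: 12.
§2 applies (level before this adjustment is 12 < 17, so +1): 12 + 1 = 13.
§3 applies: 13 + 3 = 16.
§4 applies: 16 − 1 = 15.
§5 applies: 15 − 2 = 13.
§6 applies: 13 + 1 = 14.
Final offense level: 14.
Criminal history: 14 prior points → Category D (12-15).
Level 14 falls in the 14-17 band.
Grid: Level 14-17 × Category D = 196-244 weeks.

196-244 weeks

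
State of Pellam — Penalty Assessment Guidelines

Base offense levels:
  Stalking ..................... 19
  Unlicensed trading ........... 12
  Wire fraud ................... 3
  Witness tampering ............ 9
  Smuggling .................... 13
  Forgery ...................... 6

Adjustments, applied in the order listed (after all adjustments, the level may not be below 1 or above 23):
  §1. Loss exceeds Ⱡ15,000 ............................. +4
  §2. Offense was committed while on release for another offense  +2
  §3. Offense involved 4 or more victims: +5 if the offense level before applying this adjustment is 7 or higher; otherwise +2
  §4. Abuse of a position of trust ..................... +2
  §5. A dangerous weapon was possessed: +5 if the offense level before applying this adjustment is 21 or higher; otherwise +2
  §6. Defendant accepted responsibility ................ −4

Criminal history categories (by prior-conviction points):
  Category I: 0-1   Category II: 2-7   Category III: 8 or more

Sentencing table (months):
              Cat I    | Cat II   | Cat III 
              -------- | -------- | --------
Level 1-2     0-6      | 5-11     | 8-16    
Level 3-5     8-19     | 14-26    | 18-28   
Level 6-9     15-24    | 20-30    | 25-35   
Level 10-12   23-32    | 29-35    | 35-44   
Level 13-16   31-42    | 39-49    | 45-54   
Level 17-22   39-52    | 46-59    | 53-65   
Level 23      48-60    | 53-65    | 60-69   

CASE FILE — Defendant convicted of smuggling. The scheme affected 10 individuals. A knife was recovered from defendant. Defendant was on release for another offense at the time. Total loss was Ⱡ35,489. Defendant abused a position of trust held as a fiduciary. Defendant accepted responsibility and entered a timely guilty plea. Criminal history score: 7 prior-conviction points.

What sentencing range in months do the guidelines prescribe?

53-65 months

Base offense level for smuggling: 13.
§1 applies: 13 + 4 = 17.
§2 applies: 17 + 2 = 19.
§3 applies (level before this adjustment is 19 ≥ 7, so +5): 19 + 5 = 24.
§4 applies: 24 + 2 = 26.
§5 applies (level before this adjustment is 26 ≥ 21, so +5): 26 + 5 = 31.
§6 applies: 31 − 4 = 27.
Level 27 exceeds the maximum of 23; capped at 23.
Final offense level: 23.
Criminal history: 7 prior points → Category II (2-7).
Level 23 falls in the 23 band.
Grid: Level 23 × Category II = 53-65 months.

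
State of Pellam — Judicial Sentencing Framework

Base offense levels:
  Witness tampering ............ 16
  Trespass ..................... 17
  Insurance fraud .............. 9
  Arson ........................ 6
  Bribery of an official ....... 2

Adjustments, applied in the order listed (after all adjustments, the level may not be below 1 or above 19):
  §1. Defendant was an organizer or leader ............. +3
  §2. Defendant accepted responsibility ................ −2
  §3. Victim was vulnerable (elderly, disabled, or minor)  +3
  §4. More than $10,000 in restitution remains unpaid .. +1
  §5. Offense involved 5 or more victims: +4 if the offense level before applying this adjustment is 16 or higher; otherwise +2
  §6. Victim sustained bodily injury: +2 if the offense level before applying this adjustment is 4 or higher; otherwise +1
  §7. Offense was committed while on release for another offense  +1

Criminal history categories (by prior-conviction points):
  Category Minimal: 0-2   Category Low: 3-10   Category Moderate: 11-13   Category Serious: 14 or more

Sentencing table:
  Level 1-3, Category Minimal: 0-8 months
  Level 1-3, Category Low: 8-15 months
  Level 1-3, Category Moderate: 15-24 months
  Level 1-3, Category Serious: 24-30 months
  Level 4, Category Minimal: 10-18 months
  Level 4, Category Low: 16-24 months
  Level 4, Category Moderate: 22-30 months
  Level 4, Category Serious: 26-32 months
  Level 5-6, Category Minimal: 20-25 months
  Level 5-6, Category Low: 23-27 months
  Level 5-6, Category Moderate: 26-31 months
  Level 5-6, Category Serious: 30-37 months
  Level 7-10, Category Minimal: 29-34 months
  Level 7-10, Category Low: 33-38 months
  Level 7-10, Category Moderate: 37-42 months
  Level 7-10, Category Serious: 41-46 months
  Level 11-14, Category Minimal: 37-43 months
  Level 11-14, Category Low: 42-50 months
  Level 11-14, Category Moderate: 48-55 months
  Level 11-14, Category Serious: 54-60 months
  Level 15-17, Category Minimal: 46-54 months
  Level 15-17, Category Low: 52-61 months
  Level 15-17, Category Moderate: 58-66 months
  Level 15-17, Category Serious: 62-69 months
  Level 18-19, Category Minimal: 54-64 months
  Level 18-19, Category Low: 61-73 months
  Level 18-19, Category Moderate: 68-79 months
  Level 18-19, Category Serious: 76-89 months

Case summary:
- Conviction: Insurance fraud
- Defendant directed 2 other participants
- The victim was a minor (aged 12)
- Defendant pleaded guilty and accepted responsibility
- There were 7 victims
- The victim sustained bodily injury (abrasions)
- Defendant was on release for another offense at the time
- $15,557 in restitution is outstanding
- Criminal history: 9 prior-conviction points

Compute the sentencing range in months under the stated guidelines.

61-73 months

Base offense level for insurance fraud: 9.
§1 applies: 9 + 3 = 12.
§2 applies: 12 − 2 = 10.
§3 applies: 10 + 3 = 13.
§4 applies: 13 + 1 = 14.
§5 applies (level before this adjustment is 14 < 16, so +2): 14 + 2 = 16.
§6 applies (level before this adjustment is 16 ≥ 4, so +2): 16 + 2 = 18.
§7 applies: 18 + 1 = 19.
Final offense level: 19.
Criminal history: 9 prior points → Category Low (3-10).
Level 19 falls in the 18-19 band.
Grid: Level 18-19 × Category Low = 61-73 months.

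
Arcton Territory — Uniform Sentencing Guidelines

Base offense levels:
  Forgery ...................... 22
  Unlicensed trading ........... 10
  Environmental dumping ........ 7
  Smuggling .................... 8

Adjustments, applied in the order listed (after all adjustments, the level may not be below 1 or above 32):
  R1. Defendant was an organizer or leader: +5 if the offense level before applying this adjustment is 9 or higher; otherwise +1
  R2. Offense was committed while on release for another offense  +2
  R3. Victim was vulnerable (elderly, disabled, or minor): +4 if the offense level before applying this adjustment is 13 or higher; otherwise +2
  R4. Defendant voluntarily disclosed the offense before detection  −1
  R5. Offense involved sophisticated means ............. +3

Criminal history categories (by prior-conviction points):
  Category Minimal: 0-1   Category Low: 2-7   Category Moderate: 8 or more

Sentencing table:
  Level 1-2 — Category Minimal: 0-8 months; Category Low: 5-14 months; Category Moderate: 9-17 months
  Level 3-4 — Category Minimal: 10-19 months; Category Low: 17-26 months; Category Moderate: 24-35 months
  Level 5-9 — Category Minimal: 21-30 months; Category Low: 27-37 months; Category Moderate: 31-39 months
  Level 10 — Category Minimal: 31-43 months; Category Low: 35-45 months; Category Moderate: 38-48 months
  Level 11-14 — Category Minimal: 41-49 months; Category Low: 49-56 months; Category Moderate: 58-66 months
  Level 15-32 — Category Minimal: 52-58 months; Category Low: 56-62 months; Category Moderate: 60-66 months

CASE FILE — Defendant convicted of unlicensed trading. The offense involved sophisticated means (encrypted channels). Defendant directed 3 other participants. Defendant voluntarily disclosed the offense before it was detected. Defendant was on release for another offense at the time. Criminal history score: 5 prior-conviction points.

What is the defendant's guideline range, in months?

56-62 months

Base offense level for unlicensed trading: 10.
R1 applies (level before this adjustment is 10 ≥ 9, so +5): 10 + 5 = 15.
R2 applies: 15 + 2 = 17.
R3 does not apply.
R4 applies: 17 − 1 = 16.
R5 applies: 16 + 3 = 19.
Final offense level: 19.
Criminal history: 5 prior points → Category Low (2-7).
Level 19 falls in the 15-32 band.
Grid: Level 15-32 × Category Low = 56-62 months.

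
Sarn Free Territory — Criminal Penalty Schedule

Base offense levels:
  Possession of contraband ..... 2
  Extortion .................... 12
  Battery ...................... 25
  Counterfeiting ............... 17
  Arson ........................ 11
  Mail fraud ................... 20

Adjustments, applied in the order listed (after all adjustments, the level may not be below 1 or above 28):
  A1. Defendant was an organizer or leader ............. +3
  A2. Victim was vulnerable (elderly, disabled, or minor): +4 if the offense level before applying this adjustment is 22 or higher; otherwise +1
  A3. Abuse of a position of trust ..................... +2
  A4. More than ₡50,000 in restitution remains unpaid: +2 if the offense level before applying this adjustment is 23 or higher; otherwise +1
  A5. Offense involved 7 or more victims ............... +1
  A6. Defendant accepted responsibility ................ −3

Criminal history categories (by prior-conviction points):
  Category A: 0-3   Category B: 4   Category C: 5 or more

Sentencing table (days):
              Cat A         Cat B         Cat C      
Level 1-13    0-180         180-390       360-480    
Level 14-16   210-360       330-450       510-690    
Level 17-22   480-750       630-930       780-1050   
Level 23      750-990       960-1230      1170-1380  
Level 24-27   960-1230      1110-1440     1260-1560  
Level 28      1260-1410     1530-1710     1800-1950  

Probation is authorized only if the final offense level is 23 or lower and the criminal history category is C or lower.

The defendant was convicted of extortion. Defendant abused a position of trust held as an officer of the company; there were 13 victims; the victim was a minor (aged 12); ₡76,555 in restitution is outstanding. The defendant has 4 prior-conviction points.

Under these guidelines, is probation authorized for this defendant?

Base offense level for extortion: 12.
A1 does not apply.
A2 applies (level before this adjustment is 12 < 22, so +1): 12 + 1 = 13.
A3 applies: 13 + 2 = 15.
A4 applies (level before this adjustment is 15 < 23, so +1): 15 + 1 = 16.
A5 applies: 16 + 1 = 17.
Final offense level: 17.
Criminal history: 4 prior points → Category B (4).
Level 17 falls in the 17-22 band.
Grid: Level 17-22 × Category B = 630-930 days.
Probation check: level 17 ≤ 23 and category B ≤ C → eligible.

Yes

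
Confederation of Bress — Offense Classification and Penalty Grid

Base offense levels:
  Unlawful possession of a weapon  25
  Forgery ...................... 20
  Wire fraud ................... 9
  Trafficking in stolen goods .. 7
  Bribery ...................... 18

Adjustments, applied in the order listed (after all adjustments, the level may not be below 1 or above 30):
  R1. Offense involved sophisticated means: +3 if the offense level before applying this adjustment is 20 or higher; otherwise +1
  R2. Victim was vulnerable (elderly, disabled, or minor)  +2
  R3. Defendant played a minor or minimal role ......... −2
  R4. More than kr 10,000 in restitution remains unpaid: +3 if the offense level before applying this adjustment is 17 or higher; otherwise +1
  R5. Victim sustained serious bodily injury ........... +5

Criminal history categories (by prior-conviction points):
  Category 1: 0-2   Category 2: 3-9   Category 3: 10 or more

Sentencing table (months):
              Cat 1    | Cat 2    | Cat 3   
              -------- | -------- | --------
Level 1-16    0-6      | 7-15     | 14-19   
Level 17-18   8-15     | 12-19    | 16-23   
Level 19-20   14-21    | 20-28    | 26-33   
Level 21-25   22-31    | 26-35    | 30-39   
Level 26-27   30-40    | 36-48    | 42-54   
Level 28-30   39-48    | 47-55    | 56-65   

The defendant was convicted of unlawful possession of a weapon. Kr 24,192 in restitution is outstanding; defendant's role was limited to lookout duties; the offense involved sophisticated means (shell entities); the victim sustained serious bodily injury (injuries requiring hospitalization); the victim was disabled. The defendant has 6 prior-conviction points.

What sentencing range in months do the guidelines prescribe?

Base offense level for unlawful possession of a weapon: 25.
R1 applies (level before this adjustment is 25 ≥ 20, so +3): 25 + 3 = 28.
R2 applies: 28 + 2 = 30.
R3 applies: 30 − 2 = 28.
R4 applies (level before this adjustment is 28 ≥ 17, so +3): 28 + 3 = 31.
R5 applies: 31 + 5 = 36.
Level 36 exceeds the maximum of 30; capped at 30.
Final offense level: 30.
Criminal history: 6 prior points → Category 2 (3-9).
Level 30 falls in the 28-30 band.
Grid: Level 28-30 × Category 2 = 47-55 months.

47-55 months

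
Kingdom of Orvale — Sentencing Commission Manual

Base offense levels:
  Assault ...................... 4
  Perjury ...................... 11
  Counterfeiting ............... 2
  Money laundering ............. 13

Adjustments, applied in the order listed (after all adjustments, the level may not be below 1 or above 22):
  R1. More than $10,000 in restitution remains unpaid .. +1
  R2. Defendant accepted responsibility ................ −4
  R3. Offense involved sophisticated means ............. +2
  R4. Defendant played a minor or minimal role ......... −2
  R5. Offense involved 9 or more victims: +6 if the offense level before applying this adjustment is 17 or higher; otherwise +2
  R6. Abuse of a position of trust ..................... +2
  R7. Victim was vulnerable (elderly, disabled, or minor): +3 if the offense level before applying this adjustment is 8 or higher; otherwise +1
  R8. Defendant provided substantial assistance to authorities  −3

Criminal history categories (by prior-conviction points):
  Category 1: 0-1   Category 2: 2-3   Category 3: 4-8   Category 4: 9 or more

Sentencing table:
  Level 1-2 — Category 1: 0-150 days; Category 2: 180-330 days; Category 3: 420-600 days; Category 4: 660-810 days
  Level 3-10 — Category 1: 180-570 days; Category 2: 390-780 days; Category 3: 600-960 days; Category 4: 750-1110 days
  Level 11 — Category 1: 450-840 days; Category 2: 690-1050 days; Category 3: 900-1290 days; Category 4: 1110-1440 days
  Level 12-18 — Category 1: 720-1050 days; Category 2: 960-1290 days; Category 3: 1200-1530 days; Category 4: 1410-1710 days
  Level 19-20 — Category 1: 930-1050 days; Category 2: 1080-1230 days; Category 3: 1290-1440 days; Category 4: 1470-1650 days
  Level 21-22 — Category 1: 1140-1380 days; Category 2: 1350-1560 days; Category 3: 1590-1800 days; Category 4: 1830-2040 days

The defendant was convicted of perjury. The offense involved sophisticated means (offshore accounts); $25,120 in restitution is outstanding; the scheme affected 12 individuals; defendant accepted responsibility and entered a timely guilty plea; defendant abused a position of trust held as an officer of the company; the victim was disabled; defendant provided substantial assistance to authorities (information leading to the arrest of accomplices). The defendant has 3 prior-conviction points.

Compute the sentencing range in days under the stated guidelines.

960-1290 days

Base offense level for perjury: 11.
R1 applies: 11 + 1 = 12.
R2 applies: 12 − 4 = 8.
R3 applies: 8 + 2 = 10.
R5 applies (level before this adjustment is 10 < 17, so +2): 10 + 2 = 12.
R6 applies: 12 + 2 = 14.
R7 applies (level before this adjustment is 14 ≥ 8, so +3): 14 + 3 = 17.
R8 applies: 17 − 3 = 14.
Final offense level: 14.
Criminal history: 3 prior points → Category 2 (2-3).
Level 14 falls in the 12-18 band.
Grid: Level 12-18 × Category 2 = 960-1290 days.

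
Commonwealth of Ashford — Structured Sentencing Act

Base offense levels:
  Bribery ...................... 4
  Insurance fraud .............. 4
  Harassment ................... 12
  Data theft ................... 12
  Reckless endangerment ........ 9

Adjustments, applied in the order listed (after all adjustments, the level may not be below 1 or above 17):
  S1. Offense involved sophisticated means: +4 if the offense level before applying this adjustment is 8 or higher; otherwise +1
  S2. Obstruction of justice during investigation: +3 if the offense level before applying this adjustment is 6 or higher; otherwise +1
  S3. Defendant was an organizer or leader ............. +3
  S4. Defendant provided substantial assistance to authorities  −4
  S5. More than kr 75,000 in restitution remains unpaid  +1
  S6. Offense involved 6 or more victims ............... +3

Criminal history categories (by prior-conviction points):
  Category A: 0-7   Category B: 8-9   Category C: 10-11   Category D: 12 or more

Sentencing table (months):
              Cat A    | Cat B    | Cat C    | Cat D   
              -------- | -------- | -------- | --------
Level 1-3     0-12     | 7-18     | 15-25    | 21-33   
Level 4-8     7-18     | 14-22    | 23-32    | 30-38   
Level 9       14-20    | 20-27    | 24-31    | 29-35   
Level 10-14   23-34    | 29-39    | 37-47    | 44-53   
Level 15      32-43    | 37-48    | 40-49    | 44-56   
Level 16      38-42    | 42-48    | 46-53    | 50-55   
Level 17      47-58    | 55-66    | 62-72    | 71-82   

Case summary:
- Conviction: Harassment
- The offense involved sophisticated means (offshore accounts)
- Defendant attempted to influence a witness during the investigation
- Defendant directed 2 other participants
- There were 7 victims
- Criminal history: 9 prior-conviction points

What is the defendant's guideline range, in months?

55-66 months

Base offense level for harassment: 12.
S1 applies (level before this adjustment is 12 ≥ 8, so +4): 12 + 4 = 16.
S2 applies (level before this adjustment is 16 ≥ 6, so +3): 16 + 3 = 19.
S3 applies: 19 + 3 = 22.
S6 applies: 22 + 3 = 25.
Level 25 exceeds the maximum of 17; capped at 17.
Final offense level: 17.
Criminal history: 9 prior points → Category B (8-9).
Level 17 falls in the 17 band.
Grid: Level 17 × Category B = 55-66 months.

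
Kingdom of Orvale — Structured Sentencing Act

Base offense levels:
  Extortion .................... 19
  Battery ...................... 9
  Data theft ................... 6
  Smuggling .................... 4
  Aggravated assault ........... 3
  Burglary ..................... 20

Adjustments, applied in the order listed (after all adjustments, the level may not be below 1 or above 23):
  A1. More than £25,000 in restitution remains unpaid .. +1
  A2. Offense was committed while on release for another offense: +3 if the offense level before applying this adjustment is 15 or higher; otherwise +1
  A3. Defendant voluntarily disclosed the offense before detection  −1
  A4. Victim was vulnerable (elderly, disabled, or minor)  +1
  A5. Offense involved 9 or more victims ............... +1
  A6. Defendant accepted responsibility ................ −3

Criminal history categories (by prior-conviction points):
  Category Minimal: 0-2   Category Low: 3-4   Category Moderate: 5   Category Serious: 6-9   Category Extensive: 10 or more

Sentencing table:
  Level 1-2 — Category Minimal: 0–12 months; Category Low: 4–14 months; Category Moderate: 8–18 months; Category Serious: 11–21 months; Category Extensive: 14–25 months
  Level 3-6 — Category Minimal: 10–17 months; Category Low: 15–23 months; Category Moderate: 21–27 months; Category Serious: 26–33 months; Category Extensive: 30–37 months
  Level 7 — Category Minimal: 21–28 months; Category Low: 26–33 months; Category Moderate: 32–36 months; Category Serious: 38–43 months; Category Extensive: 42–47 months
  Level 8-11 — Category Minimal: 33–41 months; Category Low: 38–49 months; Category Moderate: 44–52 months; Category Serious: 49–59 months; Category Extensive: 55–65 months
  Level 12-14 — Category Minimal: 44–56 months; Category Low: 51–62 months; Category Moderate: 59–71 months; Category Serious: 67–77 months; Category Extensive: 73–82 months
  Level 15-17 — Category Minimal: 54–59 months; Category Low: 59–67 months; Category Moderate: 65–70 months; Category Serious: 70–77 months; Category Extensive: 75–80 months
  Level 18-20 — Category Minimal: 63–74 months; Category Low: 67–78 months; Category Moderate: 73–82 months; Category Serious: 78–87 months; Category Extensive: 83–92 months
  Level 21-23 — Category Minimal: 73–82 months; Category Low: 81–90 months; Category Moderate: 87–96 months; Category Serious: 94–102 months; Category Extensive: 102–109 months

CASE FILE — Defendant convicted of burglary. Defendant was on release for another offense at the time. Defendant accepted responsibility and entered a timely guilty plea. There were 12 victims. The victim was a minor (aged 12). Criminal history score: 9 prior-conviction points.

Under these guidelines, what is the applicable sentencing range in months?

Base offense level for burglary: 20.
A2 applies (level before this adjustment is 20 ≥ 15, so +3): 20 + 3 = 23.
A4 applies: 23 + 1 = 24.
A5 applies: 24 + 1 = 25.
A6 applies: 25 − 3 = 22.
Final offense level: 22.
Criminal history: 9 prior points → Category Serious (6-9).
Level 22 falls in the 21-23 band.
Grid: Level 21-23 × Category Serious = 94-102 months.

94-102 months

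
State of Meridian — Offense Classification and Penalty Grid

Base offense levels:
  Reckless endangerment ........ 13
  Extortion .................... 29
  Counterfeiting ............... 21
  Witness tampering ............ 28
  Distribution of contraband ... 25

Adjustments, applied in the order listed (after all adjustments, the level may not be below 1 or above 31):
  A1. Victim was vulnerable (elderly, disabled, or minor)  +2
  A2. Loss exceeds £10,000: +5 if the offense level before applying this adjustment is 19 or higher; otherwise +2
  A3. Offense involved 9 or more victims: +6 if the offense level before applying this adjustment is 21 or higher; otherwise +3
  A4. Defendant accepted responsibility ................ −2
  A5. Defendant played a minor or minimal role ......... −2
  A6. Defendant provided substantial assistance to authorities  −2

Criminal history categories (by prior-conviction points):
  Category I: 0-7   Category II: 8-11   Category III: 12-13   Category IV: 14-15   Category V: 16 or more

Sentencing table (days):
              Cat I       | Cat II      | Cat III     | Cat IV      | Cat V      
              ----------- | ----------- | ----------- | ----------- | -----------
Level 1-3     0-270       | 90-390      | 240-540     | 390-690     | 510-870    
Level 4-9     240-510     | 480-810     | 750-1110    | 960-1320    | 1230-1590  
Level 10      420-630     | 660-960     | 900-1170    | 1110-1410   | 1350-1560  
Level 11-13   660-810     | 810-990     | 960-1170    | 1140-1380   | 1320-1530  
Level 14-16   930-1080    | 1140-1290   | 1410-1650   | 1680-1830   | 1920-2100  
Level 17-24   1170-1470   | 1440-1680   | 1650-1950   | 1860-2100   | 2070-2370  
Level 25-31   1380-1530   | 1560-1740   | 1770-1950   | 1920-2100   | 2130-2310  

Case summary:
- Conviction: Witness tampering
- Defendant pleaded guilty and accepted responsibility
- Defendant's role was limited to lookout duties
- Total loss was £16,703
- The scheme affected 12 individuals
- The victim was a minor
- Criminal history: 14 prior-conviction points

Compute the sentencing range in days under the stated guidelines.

1920-2100 days

Base offense level for witness tampering: 28.
A1 applies: 28 + 2 = 30.
A2 applies (level before this adjustment is 30 ≥ 19, so +5): 30 + 5 = 35.
A3 applies (level before this adjustment is 35 ≥ 21, so +6): 35 + 6 = 41.
A4 applies: 41 − 2 = 39.
A5 applies: 39 − 2 = 37.
Level 37 exceeds the maximum of 31; capped at 31.
Final offense level: 31.
Criminal history: 14 prior points → Category IV (14-15).
Level 31 falls in the 25-31 band.
Grid: Level 25-31 × Category IV = 1920-2100 days.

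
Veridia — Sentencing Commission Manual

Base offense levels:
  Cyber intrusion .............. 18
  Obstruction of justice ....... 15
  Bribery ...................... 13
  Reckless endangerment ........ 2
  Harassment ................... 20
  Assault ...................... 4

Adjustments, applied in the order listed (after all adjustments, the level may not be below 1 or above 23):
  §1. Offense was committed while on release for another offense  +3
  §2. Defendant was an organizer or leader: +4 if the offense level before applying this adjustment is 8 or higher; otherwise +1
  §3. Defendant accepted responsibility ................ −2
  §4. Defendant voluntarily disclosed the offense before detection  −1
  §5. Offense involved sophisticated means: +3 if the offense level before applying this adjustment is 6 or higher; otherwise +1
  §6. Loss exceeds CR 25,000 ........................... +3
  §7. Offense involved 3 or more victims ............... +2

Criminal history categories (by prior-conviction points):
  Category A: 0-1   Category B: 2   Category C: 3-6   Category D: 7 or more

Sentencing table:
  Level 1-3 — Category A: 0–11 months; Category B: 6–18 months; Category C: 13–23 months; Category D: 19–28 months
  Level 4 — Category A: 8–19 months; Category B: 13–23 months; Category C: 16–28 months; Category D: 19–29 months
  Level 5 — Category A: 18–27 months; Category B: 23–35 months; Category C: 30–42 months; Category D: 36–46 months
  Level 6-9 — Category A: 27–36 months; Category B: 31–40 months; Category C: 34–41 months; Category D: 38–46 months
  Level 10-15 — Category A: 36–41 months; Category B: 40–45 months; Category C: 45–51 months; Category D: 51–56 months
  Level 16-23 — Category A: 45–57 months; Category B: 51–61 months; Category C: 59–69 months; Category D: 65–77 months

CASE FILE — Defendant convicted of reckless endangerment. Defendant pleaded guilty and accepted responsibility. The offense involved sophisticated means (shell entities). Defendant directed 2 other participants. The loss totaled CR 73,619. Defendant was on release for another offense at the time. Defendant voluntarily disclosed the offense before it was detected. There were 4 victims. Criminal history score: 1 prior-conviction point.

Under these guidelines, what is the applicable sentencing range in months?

27-36 months

Base offense level for reckless endangerment: 2.
§1 applies: 2 + 3 = 5.
§2 applies (level before this adjustment is 5 < 8, so +1): 5 + 1 = 6.
§3 applies: 6 − 2 = 4.
§4 applies: 4 − 1 = 3.
§5 applies (level before this adjustment is 3 < 6, so +1): 3 + 1 = 4.
§6 applies: 4 + 3 = 7.
§7 applies: 7 + 2 = 9.
Final offense level: 9.
Criminal history: 1 prior point → Category A (0-1).
Level 9 falls in the 6-9 band.
Grid: Level 6-9 × Category A = 27-36 months.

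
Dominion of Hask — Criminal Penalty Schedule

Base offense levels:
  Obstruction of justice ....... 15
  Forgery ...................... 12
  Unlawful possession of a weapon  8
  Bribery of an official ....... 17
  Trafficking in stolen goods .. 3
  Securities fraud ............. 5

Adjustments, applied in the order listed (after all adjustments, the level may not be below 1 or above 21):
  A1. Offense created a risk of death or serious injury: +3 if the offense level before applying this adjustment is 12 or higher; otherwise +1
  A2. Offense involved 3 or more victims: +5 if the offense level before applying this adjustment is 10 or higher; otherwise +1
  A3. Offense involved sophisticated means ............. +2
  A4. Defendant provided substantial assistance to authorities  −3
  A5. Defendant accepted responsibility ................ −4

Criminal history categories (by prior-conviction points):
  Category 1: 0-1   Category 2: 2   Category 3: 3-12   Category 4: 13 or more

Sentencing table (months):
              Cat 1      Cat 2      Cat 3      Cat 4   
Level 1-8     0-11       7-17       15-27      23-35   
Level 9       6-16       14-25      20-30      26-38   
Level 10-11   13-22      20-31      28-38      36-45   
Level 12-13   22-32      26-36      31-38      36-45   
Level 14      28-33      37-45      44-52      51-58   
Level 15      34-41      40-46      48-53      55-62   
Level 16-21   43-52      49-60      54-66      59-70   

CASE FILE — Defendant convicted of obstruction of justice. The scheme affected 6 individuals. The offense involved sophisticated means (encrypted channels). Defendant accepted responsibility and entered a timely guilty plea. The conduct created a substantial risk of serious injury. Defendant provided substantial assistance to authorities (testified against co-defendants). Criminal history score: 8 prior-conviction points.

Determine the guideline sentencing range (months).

Base offense level for obstruction of justice: 15.
A1 applies (level before this adjustment is 15 ≥ 12, so +3): 15 + 3 = 18.
A2 applies (level before this adjustment is 18 ≥ 10, so +5): 18 + 5 = 23.
A3 applies: 23 + 2 = 25.
A4 applies: 25 − 3 = 22.
A5 applies: 22 − 4 = 18.
Final offense level: 18.
Criminal history: 8 prior points → Category 3 (3-12).
Level 18 falls in the 16-21 band.
Grid: Level 16-21 × Category 3 = 54-66 months.

54-66 months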